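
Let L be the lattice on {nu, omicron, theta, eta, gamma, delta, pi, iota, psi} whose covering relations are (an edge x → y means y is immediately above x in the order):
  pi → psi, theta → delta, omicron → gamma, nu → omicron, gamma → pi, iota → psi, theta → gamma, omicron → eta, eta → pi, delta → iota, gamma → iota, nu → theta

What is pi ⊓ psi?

pi

Common lower bounds of {pi, psi}: eta, gamma, nu, omicron, pi, theta.
The greatest among these is pi.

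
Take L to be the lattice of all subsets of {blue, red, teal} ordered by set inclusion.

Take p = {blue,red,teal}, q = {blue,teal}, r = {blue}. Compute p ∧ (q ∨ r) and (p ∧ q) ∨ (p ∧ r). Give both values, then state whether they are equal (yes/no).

{blue,teal}; {blue,teal}; yes

q ∨ r = {blue,teal}, so p ∧ (q ∨ r) = {blue,red,teal} ∧ {blue,teal} = {blue,teal}.
p ∧ q = {blue,teal} and p ∧ r = {blue}, so (p ∧ q) ∨ (p ∧ r) = {blue,teal} ∨ {blue} = {blue,teal}.
Equal: yes.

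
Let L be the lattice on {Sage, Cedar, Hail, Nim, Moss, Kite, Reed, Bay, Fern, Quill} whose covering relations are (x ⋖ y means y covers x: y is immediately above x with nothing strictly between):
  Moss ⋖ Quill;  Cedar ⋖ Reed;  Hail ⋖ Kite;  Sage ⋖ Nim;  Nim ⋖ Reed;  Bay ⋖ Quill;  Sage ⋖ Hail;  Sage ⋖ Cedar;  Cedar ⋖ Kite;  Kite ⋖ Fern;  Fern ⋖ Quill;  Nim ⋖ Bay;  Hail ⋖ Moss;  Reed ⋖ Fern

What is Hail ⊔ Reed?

Fern

Common upper bounds of {Hail, Reed}: Fern, Quill.
The least among these is Fern.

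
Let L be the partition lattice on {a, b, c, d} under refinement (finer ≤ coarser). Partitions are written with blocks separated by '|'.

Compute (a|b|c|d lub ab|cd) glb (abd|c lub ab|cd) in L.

a|b|c|d ∨ ab|cd = ab|cd
abd|c ∨ ab|cd = abcd
ab|cd ∧ abcd = ab|cd

ab|cd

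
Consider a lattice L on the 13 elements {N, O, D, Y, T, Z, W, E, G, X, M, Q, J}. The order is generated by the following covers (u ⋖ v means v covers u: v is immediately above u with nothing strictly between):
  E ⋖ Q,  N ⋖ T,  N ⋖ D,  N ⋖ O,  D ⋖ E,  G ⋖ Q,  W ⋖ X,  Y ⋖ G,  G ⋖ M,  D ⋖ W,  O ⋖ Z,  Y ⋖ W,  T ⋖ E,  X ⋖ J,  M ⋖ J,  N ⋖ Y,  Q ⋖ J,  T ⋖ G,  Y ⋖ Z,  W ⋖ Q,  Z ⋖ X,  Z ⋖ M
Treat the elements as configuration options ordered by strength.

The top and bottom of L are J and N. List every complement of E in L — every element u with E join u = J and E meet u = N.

O, Z

Need u with E ∨ u = J and E ∧ u = N.
Checking each element gives: O, Z.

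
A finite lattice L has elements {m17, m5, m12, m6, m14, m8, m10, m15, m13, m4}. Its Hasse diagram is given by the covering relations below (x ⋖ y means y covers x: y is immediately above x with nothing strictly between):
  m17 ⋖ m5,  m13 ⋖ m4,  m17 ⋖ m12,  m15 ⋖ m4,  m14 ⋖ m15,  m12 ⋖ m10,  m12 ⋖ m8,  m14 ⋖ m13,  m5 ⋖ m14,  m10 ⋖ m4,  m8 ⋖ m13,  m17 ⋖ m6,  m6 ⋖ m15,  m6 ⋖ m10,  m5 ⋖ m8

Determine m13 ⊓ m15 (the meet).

m14

Common lower bounds of {m13, m15}: m14, m17, m5.
The greatest among these is m14.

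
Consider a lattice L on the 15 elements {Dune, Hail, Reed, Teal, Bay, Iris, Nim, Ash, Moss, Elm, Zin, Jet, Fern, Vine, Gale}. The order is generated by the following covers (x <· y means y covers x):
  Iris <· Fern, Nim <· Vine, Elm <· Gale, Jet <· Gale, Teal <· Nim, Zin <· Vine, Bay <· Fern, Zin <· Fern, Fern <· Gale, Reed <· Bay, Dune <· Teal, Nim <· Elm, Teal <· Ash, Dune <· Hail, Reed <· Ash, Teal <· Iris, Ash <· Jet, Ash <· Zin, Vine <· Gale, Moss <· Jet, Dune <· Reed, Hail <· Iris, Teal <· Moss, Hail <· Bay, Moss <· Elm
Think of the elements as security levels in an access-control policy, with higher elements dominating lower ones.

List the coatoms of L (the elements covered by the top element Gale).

The coatoms are exactly the elements covered by Gale: Elm, Fern, Jet, Vine.

Elm, Fern, Jet, Vine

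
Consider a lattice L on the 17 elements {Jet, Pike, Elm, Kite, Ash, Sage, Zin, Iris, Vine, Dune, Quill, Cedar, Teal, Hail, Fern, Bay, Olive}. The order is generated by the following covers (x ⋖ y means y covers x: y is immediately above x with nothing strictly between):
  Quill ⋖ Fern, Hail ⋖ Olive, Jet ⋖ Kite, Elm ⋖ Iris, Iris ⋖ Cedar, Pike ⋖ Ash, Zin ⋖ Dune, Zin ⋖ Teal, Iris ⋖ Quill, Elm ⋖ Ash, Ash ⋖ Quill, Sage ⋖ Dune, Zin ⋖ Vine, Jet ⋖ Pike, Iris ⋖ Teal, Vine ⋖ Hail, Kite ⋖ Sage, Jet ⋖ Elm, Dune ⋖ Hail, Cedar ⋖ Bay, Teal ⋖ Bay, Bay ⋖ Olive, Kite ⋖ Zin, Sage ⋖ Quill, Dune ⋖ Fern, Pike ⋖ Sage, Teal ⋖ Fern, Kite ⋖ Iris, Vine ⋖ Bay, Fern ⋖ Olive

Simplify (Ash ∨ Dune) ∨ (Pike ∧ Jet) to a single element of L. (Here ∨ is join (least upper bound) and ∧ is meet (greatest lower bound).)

Ash ∨ Dune = Fern
Pike ∧ Jet = Jet
Fern ∨ Jet = Fern

Fern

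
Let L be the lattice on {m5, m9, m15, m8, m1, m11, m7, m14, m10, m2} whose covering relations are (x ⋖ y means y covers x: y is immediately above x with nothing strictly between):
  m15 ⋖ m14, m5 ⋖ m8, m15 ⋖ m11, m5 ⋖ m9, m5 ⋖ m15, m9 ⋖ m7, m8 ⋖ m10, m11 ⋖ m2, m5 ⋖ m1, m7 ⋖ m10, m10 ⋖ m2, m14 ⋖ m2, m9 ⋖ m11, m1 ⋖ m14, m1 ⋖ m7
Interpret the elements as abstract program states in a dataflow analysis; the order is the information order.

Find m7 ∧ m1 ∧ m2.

m1

Common lower bounds of {m7, m1, m2}: m1, m5.
The greatest among these is m1.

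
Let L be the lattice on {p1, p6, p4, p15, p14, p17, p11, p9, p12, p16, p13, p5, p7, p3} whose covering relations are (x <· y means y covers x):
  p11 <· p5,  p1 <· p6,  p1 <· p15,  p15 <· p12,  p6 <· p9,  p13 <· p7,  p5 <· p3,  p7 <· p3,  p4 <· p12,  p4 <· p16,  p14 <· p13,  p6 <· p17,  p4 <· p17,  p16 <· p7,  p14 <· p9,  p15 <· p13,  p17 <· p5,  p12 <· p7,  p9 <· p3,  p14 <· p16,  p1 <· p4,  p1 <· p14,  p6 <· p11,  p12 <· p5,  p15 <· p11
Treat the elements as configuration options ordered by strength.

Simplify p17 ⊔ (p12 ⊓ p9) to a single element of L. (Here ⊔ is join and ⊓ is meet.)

p12 ∧ p9 = p1
p17 ∨ p1 = p17

p17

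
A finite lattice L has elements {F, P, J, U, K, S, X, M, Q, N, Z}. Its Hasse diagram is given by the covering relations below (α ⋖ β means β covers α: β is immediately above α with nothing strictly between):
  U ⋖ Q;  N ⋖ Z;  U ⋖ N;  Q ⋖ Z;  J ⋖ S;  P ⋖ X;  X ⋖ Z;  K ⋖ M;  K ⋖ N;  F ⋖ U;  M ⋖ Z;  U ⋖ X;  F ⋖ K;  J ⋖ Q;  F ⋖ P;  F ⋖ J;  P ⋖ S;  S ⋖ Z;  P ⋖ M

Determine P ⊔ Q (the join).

Z

Common upper bounds of {P, Q}: Z.
The least among these is Z.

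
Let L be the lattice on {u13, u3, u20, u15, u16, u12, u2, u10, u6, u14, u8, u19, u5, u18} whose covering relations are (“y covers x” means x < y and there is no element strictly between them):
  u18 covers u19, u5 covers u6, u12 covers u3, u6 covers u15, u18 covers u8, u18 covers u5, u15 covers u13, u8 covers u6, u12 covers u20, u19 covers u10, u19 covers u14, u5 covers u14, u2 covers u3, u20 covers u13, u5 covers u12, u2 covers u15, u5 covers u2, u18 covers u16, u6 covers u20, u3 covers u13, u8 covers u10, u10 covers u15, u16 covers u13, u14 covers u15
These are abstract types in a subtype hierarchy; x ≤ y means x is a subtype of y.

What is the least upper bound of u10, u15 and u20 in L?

Common upper bounds of {u10, u15, u20}: u18, u8.
The least among these is u8.

u8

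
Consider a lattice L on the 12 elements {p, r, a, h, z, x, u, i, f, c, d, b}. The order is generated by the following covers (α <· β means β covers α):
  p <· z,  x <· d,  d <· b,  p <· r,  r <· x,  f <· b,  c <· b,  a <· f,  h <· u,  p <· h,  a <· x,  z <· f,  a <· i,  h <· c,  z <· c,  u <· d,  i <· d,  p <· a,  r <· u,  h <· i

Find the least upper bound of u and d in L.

d

Common upper bounds of {u, d}: b, d.
The least among these is d.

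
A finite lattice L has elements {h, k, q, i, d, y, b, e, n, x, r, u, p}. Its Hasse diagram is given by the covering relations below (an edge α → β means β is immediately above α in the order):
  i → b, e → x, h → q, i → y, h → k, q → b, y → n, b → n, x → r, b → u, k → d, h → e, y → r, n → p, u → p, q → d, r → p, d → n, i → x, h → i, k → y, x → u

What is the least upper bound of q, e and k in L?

Common upper bounds of {q, e, k}: p.
The least among these is p.

p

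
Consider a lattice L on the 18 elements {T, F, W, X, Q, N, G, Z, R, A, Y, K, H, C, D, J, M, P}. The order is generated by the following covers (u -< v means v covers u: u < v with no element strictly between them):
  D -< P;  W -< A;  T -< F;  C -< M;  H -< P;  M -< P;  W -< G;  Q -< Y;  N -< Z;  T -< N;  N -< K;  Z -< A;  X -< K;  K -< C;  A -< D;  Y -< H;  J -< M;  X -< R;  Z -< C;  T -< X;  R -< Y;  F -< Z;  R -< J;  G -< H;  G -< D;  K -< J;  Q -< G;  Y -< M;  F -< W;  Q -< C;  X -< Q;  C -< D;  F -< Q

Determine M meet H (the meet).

Common lower bounds of {M, H}: F, Q, R, T, X, Y.
The greatest among these is Y.

Y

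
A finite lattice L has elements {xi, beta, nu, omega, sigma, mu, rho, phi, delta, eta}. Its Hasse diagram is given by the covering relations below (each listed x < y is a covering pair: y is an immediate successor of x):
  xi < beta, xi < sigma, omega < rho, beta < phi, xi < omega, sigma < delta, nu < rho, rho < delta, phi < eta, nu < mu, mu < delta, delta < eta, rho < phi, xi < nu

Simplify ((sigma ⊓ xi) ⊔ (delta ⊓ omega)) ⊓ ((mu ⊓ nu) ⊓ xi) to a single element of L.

xi

sigma ∧ xi = xi
delta ∧ omega = omega
xi ∨ omega = omega
mu ∧ nu = nu
nu ∧ xi = xi
omega ∧ xi = xi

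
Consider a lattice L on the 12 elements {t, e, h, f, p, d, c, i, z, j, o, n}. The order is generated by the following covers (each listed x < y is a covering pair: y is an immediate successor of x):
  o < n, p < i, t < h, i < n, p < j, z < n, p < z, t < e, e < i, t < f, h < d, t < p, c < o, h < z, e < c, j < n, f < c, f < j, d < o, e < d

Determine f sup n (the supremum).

Common upper bounds of {f, n}: n.
The least among these is n.

n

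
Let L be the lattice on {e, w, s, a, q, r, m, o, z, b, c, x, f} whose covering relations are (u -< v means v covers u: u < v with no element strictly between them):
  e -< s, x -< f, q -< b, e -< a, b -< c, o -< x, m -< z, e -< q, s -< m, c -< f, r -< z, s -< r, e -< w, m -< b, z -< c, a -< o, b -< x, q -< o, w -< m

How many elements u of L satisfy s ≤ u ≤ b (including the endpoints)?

3

The interval [s, b] = {b, m, s}, which has 3 elements.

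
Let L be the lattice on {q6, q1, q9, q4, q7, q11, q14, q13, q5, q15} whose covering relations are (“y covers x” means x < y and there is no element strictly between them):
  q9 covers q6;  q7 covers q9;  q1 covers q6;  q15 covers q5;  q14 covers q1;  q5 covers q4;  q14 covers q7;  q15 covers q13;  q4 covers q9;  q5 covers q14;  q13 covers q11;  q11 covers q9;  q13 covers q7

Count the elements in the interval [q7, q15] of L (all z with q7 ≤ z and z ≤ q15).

The interval [q7, q15] = {q13, q14, q15, q5, q7}, which has 5 elements.

5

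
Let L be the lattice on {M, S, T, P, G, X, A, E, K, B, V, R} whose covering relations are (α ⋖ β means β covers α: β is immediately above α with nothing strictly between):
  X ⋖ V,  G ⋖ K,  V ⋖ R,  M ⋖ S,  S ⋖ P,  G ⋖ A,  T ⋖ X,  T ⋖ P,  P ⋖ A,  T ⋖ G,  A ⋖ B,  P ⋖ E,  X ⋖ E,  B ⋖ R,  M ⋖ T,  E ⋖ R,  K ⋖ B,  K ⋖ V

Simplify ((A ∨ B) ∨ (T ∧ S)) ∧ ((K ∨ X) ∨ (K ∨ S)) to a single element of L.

B

A ∨ B = B
T ∧ S = M
B ∨ M = B
K ∨ X = V
K ∨ S = B
V ∨ B = R
B ∧ R = B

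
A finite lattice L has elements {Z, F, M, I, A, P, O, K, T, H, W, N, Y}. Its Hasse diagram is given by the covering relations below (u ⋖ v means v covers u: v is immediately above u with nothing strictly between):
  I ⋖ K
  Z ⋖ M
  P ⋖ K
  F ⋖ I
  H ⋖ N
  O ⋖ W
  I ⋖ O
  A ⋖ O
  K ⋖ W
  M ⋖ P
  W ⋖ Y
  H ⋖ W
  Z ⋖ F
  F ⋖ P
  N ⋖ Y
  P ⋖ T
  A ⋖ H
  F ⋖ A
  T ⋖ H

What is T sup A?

Common upper bounds of {T, A}: H, N, W, Y.
The least among these is H.

H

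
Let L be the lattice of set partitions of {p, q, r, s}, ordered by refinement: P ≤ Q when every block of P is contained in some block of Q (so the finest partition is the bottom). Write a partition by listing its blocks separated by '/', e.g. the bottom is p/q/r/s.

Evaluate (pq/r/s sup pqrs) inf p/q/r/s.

p/q/r/s

pq/r/s ∨ pqrs = pqrs
pqrs ∧ p/q/r/s = p/q/r/s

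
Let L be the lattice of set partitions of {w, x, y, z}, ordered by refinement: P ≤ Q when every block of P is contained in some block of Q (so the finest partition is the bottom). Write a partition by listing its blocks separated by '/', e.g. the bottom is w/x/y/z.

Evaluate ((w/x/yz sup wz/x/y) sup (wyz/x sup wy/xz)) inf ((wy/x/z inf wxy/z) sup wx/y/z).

w/x/yz ∨ wz/x/y = wyz/x
wyz/x ∨ wy/xz = wxyz
wyz/x ∨ wxyz = wxyz
wy/x/z ∧ wxy/z = wy/x/z
wy/x/z ∨ wx/y/z = wxy/z
wxyz ∧ wxy/z = wxy/z

wxy/z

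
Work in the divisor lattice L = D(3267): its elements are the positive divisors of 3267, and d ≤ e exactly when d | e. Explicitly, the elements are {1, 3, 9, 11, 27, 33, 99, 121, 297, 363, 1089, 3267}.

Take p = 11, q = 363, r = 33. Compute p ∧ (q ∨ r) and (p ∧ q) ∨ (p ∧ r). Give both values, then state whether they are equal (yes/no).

q ∨ r = 363, so p ∧ (q ∨ r) = 11 ∧ 363 = 11.
p ∧ q = 11 and p ∧ r = 11, so (p ∧ q) ∨ (p ∧ r) = 11 ∨ 11 = 11.
Equal: yes.

11; 11; yes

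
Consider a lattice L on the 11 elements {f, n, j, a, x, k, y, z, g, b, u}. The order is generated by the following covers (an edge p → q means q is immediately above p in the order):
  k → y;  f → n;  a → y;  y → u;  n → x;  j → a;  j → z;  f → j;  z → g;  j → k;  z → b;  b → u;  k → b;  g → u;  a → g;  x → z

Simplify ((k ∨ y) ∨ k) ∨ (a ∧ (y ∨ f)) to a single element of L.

k ∨ y = y
y ∨ k = y
y ∨ f = y
a ∧ y = a
y ∨ a = y

y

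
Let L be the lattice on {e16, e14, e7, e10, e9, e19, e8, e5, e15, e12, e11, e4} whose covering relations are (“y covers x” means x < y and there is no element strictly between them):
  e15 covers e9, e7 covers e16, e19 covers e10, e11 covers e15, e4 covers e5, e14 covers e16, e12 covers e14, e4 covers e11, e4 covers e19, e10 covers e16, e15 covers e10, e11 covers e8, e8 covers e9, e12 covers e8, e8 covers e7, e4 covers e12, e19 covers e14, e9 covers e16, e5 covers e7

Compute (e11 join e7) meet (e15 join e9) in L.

e15

e11 ∨ e7 = e11
e15 ∨ e9 = e15
e11 ∧ e15 = e15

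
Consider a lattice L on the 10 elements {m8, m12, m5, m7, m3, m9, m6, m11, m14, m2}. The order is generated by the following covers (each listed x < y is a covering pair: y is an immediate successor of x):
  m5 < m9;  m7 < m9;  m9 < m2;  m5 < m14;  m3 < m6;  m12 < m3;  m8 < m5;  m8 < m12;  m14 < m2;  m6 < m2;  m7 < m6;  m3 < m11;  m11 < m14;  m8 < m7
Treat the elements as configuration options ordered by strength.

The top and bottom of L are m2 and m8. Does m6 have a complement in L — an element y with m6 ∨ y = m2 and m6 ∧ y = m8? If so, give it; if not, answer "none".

m5

Need y with m6 ∨ y = m2 and m6 ∧ y = m8.
Checking each element gives: m5.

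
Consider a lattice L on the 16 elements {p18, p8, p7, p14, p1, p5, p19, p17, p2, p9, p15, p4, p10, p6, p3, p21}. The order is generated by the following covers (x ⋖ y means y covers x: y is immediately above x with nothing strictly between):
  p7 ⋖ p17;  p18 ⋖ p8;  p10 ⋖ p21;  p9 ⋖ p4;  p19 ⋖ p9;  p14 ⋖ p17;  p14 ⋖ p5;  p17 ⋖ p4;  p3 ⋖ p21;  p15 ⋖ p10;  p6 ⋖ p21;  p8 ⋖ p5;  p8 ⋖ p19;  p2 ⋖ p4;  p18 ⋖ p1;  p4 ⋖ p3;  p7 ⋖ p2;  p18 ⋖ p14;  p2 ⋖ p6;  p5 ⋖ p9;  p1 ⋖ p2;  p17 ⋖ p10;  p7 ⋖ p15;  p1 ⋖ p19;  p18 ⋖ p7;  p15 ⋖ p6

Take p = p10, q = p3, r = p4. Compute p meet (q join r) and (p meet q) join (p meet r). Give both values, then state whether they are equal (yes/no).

q join r = p3, so p meet (q join r) = p10 meet p3 = p17.
p meet q = p17 and p meet r = p17, so (p meet q) join (p meet r) = p17 join p17 = p17.
Equal: yes.

p17; p17; yes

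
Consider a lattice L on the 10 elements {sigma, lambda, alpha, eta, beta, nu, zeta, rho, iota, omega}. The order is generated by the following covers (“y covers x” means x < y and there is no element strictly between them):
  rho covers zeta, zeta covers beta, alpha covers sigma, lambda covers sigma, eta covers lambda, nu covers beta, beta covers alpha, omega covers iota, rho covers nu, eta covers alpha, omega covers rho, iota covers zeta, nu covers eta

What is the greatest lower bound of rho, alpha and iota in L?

alpha

Common lower bounds of {rho, alpha, iota}: alpha, sigma.
The greatest among these is alpha.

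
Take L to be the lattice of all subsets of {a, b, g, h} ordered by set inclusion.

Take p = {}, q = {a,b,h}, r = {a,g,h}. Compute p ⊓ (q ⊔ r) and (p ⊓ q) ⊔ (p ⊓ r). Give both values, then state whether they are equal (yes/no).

{}; {}; yes

q ⊔ r = {a,b,g,h}, so p ⊓ (q ⊔ r) = {} ⊓ {a,b,g,h} = {}.
p ⊓ q = {} and p ⊓ r = {}, so (p ⊓ q) ⊔ (p ⊓ r) = {} ⊔ {} = {}.
Equal: yes.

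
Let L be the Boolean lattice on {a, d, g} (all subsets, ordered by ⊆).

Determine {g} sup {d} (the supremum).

{d,g}

Under ⊆, join is union: {g} ∪ {d} = {d,g}.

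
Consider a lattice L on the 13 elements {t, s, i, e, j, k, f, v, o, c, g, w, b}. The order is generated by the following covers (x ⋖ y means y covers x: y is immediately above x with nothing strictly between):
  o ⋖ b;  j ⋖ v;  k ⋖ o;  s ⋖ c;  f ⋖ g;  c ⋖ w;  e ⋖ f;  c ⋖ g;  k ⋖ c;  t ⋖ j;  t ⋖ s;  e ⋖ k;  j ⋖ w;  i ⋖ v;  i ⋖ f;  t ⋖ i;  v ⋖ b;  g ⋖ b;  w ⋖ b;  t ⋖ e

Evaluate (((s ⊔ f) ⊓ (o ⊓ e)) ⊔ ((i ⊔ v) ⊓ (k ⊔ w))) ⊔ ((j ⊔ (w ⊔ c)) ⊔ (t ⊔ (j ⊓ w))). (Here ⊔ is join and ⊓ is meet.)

w

s ∨ f = g
o ∧ e = e
g ∧ e = e
i ∨ v = v
k ∨ w = w
v ∧ w = j
e ∨ j = w
w ∨ c = w
j ∨ w = w
j ∧ w = j
t ∨ j = j
w ∨ j = w
w ∨ w = w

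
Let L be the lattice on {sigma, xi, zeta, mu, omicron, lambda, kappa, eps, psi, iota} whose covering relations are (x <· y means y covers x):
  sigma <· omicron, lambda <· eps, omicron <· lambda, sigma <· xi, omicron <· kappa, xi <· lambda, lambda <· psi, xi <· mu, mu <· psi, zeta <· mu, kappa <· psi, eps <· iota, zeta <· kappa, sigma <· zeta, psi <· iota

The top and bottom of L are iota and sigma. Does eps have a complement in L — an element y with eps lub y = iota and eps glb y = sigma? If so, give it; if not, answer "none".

Need y with eps ∨ y = iota and eps ∧ y = sigma.
Checking each element gives: zeta.

zeta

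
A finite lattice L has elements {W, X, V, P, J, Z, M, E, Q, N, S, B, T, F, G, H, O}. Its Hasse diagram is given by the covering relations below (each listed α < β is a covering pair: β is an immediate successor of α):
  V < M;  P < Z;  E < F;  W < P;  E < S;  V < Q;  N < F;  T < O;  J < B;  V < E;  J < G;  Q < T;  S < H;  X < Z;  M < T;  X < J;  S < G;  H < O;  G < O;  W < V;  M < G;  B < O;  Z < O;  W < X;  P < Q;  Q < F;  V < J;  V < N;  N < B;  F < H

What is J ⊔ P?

Common upper bounds of {J, P}: O.
The least among these is O.

O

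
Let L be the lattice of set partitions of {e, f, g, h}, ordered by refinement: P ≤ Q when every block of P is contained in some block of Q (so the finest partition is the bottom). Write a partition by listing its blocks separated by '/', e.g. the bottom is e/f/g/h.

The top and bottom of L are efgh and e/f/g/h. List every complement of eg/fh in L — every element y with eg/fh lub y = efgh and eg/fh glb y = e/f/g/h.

e/f/gh, e/fg/h, ef/g/h, ef/gh, eh/f/g, eh/fg

Need y with eg/fh ∨ y = efgh and eg/fh ∧ y = e/f/g/h.
Checking each element gives: e/f/gh, e/fg/h, ef/g/h, ef/gh, eh/f/g, eh/fg.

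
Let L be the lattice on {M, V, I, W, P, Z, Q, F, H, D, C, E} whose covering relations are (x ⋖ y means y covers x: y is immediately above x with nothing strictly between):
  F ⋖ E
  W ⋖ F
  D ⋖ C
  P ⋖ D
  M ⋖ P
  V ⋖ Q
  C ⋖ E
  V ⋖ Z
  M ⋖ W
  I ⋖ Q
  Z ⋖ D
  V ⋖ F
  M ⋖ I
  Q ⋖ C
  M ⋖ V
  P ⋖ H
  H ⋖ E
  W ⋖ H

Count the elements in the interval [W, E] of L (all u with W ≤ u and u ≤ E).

The interval [W, E] = {E, F, H, W}, which has 4 elements.

4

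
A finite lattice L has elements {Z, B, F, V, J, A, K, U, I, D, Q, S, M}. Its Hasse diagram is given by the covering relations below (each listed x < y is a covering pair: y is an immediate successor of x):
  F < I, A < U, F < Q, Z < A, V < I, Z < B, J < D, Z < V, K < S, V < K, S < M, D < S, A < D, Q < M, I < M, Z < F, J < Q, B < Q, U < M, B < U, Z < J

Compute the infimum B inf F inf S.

Common lower bounds of {B, F, S}: Z.
The greatest among these is Z.

Z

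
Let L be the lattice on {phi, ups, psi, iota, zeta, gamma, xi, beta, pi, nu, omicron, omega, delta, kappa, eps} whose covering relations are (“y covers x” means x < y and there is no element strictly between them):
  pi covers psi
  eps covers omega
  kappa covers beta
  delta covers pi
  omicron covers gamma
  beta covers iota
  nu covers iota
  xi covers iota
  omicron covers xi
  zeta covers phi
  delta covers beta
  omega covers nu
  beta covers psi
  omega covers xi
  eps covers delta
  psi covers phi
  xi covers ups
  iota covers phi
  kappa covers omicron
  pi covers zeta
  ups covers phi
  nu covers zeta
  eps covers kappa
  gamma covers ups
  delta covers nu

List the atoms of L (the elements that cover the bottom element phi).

The atoms are exactly the elements that cover phi: iota, psi, ups, zeta.

iota, psi, ups, zeta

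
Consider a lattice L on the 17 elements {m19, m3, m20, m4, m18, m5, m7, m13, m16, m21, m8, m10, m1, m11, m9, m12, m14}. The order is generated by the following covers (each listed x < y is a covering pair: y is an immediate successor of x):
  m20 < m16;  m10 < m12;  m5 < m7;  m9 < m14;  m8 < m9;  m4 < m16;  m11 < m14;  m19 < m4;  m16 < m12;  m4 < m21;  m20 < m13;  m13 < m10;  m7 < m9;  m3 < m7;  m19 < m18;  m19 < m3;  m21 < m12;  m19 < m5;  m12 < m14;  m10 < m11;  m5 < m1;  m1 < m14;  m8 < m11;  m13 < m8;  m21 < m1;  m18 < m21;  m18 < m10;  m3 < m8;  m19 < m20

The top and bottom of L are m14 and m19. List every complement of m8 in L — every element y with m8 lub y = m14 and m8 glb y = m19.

m1, m21, m4

Need y with m8 ∨ y = m14 and m8 ∧ y = m19.
Checking each element gives: m1, m21, m4.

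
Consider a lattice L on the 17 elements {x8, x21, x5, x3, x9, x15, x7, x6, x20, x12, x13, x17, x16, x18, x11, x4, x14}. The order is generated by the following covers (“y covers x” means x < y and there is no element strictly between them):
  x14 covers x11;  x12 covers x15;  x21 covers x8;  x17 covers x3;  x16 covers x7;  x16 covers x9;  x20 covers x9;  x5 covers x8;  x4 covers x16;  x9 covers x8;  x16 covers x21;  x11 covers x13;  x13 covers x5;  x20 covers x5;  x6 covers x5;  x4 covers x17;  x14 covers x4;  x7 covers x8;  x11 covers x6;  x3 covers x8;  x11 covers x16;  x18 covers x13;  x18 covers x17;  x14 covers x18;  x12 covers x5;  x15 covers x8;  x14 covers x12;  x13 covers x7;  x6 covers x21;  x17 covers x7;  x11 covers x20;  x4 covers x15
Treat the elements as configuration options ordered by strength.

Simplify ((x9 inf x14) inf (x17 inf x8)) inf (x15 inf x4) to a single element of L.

x9 ∧ x14 = x9
x17 ∧ x8 = x8
x9 ∧ x8 = x8
x15 ∧ x4 = x15
x8 ∧ x15 = x8

x8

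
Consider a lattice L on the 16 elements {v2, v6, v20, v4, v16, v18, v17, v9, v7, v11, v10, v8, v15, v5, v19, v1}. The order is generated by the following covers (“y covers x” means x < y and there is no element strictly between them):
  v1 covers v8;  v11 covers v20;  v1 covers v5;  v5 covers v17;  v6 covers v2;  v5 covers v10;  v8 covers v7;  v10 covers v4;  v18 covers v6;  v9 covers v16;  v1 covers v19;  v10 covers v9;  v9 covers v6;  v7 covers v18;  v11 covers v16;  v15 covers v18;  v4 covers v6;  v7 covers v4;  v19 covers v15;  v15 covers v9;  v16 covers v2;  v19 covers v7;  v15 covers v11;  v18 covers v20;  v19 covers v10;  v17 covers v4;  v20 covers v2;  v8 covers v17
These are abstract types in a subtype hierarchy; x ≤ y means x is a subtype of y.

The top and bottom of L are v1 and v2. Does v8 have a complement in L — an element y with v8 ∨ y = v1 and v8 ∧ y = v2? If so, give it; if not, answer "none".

v16

Need y with v8 ∨ y = v1 and v8 ∧ y = v2.
Checking each element gives: v16.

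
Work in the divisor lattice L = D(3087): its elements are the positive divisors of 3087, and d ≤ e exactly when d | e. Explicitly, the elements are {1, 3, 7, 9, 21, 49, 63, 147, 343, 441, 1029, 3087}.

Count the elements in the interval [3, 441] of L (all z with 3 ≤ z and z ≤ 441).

6

The interval [3, 441] = {147, 21, 3, 441, 63, 9}, which has 6 elements.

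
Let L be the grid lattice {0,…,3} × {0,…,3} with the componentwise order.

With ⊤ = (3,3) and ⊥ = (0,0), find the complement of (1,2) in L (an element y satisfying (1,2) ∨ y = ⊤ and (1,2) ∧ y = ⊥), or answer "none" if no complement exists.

For every candidate y, either (1,2) ∨ y ≠ (3,3) or (1,2) ∧ y ≠ (0,0); no complement exists.

none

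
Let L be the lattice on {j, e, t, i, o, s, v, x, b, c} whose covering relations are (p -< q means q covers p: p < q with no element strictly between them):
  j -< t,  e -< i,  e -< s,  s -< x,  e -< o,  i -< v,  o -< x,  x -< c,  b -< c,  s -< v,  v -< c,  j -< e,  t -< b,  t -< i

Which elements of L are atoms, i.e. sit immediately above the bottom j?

e, t

The atoms are exactly the elements that cover j: e, t.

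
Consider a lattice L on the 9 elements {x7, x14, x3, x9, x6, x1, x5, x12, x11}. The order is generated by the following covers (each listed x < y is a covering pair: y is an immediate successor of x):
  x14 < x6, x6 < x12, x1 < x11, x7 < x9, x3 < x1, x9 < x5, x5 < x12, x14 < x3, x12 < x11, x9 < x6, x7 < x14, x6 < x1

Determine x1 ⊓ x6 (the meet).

Common lower bounds of {x1, x6}: x14, x6, x7, x9.
The greatest among these is x6.

x6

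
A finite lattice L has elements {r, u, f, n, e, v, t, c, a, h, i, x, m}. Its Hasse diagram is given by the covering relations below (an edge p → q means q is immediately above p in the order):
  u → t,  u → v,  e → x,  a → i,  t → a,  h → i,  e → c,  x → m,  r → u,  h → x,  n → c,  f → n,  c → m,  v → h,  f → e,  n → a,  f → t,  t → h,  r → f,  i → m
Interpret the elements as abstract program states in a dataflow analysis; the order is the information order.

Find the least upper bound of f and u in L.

Common upper bounds of {f, u}: a, h, i, m, t, x.
The least among these is t.

t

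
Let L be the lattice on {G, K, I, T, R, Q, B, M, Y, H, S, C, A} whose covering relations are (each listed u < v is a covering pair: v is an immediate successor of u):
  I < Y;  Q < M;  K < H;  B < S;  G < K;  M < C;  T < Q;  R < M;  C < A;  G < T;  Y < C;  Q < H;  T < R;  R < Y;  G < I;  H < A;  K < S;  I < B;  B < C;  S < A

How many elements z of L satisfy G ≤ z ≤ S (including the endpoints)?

The interval [G, S] = {B, G, I, K, S}, which has 5 elements.

5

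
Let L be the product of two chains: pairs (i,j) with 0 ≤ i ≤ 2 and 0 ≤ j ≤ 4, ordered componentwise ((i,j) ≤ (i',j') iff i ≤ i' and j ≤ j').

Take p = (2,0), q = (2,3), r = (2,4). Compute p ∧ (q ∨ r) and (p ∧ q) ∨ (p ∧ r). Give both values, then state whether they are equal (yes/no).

q ∨ r = (2,4), so p ∧ (q ∨ r) = (2,0) ∧ (2,4) = (2,0).
p ∧ q = (2,0) and p ∧ r = (2,0), so (p ∧ q) ∨ (p ∧ r) = (2,0) ∨ (2,0) = (2,0).
Equal: yes.

(2,0); (2,0); yes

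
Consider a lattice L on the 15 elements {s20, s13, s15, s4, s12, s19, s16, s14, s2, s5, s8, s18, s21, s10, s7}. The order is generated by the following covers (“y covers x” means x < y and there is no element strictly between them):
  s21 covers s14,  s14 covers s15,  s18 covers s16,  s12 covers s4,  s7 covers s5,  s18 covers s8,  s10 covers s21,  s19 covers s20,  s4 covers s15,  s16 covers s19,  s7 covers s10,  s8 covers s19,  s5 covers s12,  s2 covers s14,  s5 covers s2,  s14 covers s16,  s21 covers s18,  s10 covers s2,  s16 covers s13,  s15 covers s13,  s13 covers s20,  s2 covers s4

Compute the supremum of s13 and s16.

s16

Common upper bounds of {s13, s16}: s10, s14, s16, s18, s2, s21, s5, s7.
The least among these is s16.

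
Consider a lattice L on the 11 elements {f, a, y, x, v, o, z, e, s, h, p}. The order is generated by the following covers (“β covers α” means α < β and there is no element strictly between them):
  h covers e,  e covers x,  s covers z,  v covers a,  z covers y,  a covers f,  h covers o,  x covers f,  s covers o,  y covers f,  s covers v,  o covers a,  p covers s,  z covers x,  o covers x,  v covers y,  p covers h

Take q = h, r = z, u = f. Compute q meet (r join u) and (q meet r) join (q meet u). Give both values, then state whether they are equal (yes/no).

r join u = z, so q meet (r join u) = h meet z = x.
q meet r = x and q meet u = f, so (q meet r) join (q meet u) = x join f = x.
Equal: yes.

x; x; yes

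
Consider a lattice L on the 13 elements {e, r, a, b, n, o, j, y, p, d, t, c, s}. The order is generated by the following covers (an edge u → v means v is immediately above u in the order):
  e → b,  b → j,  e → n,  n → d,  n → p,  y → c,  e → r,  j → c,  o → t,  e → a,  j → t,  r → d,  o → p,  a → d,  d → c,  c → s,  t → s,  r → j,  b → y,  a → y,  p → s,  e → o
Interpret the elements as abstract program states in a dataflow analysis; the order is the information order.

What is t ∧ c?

j

Common lower bounds of {t, c}: b, e, j, r.
The greatest among these is j.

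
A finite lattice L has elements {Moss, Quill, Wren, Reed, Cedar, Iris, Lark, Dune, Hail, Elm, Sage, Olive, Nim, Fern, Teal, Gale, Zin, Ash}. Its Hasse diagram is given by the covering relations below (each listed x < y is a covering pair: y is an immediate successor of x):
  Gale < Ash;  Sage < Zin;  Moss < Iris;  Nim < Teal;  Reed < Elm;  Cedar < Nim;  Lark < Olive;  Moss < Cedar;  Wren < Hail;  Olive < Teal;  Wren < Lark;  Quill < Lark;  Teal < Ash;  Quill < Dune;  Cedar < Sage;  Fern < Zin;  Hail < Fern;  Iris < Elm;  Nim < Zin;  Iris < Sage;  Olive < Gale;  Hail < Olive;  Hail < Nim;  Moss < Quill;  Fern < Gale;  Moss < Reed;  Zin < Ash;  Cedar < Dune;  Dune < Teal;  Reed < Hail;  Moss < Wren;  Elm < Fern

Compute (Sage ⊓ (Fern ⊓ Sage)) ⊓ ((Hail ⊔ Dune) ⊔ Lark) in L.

Fern ∧ Sage = Iris
Sage ∧ Iris = Iris
Hail ∨ Dune = Teal
Teal ∨ Lark = Teal
Iris ∧ Teal = Moss

Moss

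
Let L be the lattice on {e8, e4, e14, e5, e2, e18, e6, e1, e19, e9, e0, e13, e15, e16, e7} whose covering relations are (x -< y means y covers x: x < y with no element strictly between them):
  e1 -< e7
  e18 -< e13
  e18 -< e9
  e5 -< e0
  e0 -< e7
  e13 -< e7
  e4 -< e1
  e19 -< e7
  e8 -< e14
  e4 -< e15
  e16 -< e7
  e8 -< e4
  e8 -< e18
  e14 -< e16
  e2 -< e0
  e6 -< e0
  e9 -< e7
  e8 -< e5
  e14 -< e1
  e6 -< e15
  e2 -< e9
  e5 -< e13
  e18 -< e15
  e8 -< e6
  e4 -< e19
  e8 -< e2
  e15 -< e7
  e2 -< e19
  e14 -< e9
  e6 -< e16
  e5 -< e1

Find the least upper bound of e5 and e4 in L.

Common upper bounds of {e5, e4}: e1, e7.
The least among these is e1.

e1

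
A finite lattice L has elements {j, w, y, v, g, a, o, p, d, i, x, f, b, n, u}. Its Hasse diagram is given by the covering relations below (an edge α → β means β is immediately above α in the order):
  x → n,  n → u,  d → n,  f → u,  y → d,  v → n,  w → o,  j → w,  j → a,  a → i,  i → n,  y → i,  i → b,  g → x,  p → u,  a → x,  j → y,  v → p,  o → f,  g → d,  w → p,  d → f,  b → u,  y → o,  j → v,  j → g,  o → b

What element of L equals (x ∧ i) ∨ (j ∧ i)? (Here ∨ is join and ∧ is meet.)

a

x ∧ i = a
j ∧ i = j
a ∨ j = a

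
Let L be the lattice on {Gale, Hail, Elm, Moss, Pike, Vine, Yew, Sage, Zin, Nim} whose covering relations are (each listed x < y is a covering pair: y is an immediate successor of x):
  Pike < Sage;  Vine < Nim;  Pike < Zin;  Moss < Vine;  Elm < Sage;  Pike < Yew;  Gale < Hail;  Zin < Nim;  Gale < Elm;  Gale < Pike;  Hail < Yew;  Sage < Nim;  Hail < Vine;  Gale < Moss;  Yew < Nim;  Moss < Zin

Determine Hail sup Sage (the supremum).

Nim

Common upper bounds of {Hail, Sage}: Nim.
The least among these is Nim.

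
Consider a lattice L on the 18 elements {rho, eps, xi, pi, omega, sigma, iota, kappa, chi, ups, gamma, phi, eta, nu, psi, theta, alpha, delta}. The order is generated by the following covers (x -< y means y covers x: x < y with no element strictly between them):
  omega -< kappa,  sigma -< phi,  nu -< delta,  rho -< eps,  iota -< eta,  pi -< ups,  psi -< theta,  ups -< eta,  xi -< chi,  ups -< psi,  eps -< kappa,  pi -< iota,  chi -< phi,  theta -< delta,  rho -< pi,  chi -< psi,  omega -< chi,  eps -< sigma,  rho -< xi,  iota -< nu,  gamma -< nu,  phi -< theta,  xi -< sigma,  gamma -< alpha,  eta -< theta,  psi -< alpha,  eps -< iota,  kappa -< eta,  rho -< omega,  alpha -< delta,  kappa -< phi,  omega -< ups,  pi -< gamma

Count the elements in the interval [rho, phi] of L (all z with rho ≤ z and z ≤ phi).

The interval [rho, phi] = {chi, eps, kappa, omega, phi, rho, sigma, xi}, which has 8 elements.

8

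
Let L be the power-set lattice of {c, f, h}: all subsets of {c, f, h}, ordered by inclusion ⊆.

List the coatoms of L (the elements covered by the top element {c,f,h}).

{c,f}, {c,h}, {f,h}

The coatoms are exactly the elements covered by {c,f,h}: {c,f}, {c,h}, {f,h}.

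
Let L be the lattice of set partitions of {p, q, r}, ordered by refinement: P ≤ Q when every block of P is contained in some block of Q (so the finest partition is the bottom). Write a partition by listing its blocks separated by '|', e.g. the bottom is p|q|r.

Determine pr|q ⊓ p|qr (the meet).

p|q|r

The meet (common refinement) of pr|q and p|qr intersects blocks pairwise, giving p|q|r.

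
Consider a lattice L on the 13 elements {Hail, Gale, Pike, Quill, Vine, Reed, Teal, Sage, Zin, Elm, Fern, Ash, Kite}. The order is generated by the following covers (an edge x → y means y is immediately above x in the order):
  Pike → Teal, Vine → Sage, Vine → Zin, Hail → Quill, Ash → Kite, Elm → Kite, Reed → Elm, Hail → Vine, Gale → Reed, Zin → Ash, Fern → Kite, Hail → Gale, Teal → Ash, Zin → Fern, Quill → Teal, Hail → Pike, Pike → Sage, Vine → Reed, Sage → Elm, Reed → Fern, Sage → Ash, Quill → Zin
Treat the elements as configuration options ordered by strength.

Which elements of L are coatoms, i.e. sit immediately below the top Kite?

Ash, Elm, Fern

The coatoms are exactly the elements covered by Kite: Ash, Elm, Fern.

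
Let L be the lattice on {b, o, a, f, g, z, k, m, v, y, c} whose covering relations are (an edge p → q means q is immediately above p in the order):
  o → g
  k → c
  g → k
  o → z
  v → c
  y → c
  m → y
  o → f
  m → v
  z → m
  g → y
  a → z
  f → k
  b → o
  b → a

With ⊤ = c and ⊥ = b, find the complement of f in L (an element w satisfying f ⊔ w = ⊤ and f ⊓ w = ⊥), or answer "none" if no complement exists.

a

Need w with f ∨ w = c and f ∧ w = b.
Checking each element gives: a.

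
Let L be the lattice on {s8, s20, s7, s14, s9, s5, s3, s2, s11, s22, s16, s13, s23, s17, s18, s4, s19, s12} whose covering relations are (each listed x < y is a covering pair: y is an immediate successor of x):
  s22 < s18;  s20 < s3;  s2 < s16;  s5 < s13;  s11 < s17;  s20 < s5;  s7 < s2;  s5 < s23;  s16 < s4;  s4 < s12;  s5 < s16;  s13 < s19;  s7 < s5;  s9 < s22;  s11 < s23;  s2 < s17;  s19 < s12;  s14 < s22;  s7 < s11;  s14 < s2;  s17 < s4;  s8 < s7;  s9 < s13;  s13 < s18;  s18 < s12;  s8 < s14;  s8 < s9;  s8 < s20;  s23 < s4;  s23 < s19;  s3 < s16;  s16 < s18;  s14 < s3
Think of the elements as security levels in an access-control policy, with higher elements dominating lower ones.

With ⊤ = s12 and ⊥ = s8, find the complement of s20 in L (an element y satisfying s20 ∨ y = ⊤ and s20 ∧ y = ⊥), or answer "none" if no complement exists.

none

For every candidate y, either s20 ∨ y ≠ s12 or s20 ∧ y ≠ s8; no complement exists.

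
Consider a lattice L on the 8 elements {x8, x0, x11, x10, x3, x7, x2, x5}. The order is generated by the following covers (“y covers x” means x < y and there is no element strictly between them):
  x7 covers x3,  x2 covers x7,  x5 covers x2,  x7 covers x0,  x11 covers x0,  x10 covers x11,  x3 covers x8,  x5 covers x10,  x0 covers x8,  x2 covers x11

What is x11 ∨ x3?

Common upper bounds of {x11, x3}: x2, x5.
The least among these is x2.

x2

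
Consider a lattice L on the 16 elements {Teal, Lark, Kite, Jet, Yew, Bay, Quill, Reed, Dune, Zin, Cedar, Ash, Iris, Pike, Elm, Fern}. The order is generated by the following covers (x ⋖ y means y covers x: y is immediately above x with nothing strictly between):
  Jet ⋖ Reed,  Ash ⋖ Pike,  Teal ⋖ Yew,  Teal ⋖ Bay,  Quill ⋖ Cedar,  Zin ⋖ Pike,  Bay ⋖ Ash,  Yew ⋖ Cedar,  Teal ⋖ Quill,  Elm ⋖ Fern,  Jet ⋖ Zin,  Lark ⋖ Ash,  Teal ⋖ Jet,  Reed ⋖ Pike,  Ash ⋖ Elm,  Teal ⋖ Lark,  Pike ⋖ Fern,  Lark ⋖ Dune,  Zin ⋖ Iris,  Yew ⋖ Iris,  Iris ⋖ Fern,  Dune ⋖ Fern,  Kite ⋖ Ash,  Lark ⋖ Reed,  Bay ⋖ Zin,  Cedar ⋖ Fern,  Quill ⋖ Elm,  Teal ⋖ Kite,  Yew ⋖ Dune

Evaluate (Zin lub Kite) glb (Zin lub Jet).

Zin

Zin ∨ Kite = Pike
Zin ∨ Jet = Zin
Pike ∧ Zin = Zin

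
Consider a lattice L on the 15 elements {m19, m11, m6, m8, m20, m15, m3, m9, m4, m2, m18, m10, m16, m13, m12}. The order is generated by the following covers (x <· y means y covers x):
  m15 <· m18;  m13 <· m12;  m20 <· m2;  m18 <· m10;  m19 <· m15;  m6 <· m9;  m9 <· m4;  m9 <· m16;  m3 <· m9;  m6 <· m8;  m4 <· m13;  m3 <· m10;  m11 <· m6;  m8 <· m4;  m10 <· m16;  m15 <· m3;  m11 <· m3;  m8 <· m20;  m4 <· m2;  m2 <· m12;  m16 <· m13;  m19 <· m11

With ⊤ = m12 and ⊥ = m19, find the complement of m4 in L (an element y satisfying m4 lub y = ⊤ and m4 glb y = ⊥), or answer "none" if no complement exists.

none

For every candidate y, either m4 ∨ y ≠ m12 or m4 ∧ y ≠ m19; no complement exists.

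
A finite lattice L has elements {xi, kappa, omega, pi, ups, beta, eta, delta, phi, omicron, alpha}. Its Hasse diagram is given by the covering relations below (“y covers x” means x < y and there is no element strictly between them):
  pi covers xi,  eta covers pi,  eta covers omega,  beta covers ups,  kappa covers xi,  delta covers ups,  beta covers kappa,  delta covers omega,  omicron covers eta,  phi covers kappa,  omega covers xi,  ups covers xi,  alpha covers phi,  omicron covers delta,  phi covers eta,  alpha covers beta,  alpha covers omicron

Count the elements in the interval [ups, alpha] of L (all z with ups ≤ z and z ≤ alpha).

5

The interval [ups, alpha] = {alpha, beta, delta, omicron, ups}, which has 5 elements.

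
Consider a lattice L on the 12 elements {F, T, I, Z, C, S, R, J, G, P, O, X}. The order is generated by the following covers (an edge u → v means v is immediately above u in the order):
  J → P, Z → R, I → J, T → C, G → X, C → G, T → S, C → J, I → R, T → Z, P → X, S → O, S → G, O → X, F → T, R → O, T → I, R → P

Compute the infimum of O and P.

R

Common lower bounds of {O, P}: F, I, R, T, Z.
The greatest among these is R.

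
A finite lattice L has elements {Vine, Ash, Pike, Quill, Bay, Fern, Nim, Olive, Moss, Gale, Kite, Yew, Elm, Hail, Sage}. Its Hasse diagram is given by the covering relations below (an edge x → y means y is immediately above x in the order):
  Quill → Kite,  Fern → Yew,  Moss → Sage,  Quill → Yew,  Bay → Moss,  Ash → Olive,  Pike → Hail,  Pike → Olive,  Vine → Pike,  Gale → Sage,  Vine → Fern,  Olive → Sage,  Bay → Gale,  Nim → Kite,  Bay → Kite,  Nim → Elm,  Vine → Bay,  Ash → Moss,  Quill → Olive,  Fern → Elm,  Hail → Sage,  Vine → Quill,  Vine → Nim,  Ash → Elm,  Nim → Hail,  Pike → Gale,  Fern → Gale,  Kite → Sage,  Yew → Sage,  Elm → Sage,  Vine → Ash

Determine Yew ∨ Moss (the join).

Common upper bounds of {Yew, Moss}: Sage.
The least among these is Sage.

Sage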